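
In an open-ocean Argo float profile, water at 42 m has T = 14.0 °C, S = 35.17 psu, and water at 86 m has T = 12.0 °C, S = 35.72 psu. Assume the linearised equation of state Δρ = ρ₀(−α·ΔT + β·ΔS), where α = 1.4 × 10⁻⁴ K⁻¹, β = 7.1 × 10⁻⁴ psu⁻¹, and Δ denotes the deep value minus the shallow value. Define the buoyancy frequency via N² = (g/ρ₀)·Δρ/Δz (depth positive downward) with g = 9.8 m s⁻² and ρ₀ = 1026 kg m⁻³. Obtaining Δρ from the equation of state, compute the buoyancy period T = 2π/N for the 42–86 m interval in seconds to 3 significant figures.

514 s

ΔT = -2.0 K, ΔS = +0.55 psu (deep − shallow).
Δρ/ρ₀ = −αΔT + βΔS = 2.80 × 10⁻⁴ + 3.905 × 10⁻⁴ = 6.705 × 10⁻⁴, so Δρ ≈ 0.6879 kg m⁻³.
N² = (g/ρ₀)·Δρ/Δz = g·(Δρ/ρ₀)/Δz = 9.8 × 6.705 × 10⁻⁴ / 44 = 1.4934 × 10⁻⁴ s⁻².
N = √(1.4934 × 10⁻⁴) = 0.012220 rad s⁻¹ → T = 2π/N = 514.17 s ≈ 514 s.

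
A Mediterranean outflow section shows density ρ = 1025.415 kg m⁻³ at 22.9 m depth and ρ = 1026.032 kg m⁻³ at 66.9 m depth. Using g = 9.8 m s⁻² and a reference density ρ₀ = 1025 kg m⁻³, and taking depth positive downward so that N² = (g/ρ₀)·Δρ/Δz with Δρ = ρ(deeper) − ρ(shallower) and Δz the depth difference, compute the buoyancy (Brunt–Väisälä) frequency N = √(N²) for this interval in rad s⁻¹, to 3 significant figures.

Δρ = 1026.032 − 1025.415 = 0.617 kg m⁻³ over Δz = 66.9 − 22.9 = 44 m.
N² = (9.8/1025) × (0.617/44) = 1.3407 × 10⁻⁴ s⁻².
N = √(1.3407 × 10⁻⁴) = 0.011579 rad s⁻¹ ≈ 0.0116 rad s⁻¹.

0.0116 rad s⁻¹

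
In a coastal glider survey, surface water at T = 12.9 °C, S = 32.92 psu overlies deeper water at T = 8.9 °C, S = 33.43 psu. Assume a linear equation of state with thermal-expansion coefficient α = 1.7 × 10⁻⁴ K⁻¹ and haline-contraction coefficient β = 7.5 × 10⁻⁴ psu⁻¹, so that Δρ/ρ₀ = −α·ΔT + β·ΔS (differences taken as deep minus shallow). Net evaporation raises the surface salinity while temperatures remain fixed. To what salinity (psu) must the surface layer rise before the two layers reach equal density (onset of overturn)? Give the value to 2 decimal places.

34.34 psu

Neutral buoyancy requires −α(T_deep − T_surf) + β(S_deep − S_surf′) = 0.
S_surf′ = S_deep − (α/β)·ΔT = 33.43 − (1.7 × 10⁻⁴/7.5 × 10⁻⁴)·(-4.0) = 34.3367 psu.
Increase required: 34.3367 − 32.92 = 1.4167 psu.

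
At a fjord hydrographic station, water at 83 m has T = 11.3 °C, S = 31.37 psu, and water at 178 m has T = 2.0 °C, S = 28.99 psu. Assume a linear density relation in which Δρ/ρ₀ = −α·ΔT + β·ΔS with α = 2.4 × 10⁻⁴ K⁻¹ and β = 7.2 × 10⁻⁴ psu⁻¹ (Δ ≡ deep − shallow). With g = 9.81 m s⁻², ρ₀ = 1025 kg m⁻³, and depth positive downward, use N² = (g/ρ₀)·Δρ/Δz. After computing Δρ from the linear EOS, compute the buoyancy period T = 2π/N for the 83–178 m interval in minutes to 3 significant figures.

ΔT = -9.3 K, ΔS = -2.38 psu (deep − shallow).
Δρ/ρ₀ = −αΔT + βΔS = 2.232 × 10⁻³ − 1.7136 × 10⁻³ = 5.184 × 10⁻⁴, so Δρ ≈ 0.5314 kg m⁻³.
N² = (g/ρ₀)·Δρ/Δz = g·(Δρ/ρ₀)/Δz = 9.81 × 5.184 × 10⁻⁴ / 95 = 5.3532 × 10⁻⁵ s⁻².
N = √(5.3532 × 10⁻⁵) = 7.3166 × 10⁻³ rad s⁻¹ → T = 2π/N = 858.76 s = 14.313 min ≈ 14.3 min.

14.3 min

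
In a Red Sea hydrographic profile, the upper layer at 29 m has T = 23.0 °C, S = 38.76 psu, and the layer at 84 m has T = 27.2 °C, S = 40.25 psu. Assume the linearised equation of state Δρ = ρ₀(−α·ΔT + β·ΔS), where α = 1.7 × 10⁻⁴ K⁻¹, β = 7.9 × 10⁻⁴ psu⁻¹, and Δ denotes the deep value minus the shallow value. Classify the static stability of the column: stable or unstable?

stable

ΔT = 27.2 − 23.0 = +4.2 K and ΔS = 40.25 − 38.76 = +1.49 psu (deep − shallow).
−αΔT = -7.14 × 10⁻⁴; βΔS = 1.1771 × 10⁻³; sum Δρ/ρ₀ = 4.631 × 10⁻⁴.
Δρ/ρ₀ > 0, so Δρ > 0: deeper water is denser → statically stable.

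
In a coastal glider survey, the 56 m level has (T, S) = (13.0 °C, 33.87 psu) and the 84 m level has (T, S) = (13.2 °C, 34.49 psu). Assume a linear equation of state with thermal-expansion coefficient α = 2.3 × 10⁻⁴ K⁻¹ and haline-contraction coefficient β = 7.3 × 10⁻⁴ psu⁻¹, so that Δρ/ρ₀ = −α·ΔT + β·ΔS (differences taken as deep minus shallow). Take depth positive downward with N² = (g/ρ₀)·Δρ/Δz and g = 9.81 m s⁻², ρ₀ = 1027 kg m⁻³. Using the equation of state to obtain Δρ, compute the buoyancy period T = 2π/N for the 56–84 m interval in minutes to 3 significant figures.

ΔT = +0.2 K, ΔS = +0.62 psu (deep − shallow).
Δρ/ρ₀ = −αΔT + βΔS = -4.60 × 10⁻⁵ + 4.526 × 10⁻⁴ = 4.066 × 10⁻⁴, so Δρ ≈ 0.4176 kg m⁻³.
N² = (g/ρ₀)·Δρ/Δz = g·(Δρ/ρ₀)/Δz = 9.81 × 4.066 × 10⁻⁴ / 28 = 1.4246 × 10⁻⁴ s⁻².
N = √(1.4246 × 10⁻⁴) = 0.011936 rad s⁻¹ → T = 2π/N = 526.41 s = 8.7735 min ≈ 8.77 min.

8.77 min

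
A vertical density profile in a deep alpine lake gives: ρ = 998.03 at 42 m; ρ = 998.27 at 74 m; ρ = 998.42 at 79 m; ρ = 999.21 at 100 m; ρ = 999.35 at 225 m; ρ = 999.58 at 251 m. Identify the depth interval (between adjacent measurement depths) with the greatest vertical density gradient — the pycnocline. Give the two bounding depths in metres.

Compute the density gradient over each adjacent pair:
  42–74 m: Δρ/Δz = 0.24/32 = 7.5 × 10⁻³ kg m⁻⁴
  74–79 m: Δρ/Δz = 0.15/5 = 0.030 kg m⁻⁴
  79–100 m: Δρ/Δz = 0.79/21 = 0.038 kg m⁻⁴
  100–225 m: Δρ/Δz = 0.14/125 = 1.1 × 10⁻³ kg m⁻⁴
  225–251 m: Δρ/Δz = 0.23/26 = 8.8 × 10⁻³ kg m⁻⁴
The largest gradient is in the 79–100 m interval — the pycnocline.

79–100 m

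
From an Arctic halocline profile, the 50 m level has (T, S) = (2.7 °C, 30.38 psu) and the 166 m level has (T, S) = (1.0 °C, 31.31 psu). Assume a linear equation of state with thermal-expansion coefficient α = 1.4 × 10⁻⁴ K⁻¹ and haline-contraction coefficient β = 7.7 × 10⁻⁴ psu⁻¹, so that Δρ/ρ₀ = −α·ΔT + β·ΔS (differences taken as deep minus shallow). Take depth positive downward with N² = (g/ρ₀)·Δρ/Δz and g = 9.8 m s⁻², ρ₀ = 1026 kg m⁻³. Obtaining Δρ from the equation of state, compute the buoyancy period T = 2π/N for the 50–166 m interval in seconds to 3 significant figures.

ΔT = -1.7 K, ΔS = +0.93 psu (deep − shallow).
Δρ/ρ₀ = −αΔT + βΔS = 2.38 × 10⁻⁴ + 7.161 × 10⁻⁴ = 9.541 × 10⁻⁴, so Δρ ≈ 0.9789 kg m⁻³.
N² = (g/ρ₀)·Δρ/Δz = g·(Δρ/ρ₀)/Δz = 9.8 × 9.541 × 10⁻⁴ / 116 = 8.0605 × 10⁻⁵ s⁻².
N = √(8.0605 × 10⁻⁵) = 8.9780 × 10⁻³ rad s⁻¹ → T = 2π/N = 699.84 s ≈ 700 s.

700 s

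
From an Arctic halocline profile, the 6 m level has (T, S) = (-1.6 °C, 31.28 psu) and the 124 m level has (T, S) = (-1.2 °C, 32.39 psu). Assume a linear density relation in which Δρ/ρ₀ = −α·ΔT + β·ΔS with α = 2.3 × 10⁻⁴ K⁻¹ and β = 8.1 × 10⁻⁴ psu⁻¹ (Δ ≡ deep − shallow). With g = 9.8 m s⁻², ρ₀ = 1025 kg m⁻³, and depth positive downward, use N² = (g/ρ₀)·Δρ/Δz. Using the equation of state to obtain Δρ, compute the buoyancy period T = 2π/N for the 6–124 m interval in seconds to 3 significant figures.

ΔT = +0.4 K, ΔS = +1.11 psu (deep − shallow).
Δρ/ρ₀ = −αΔT + βΔS = -9.20 × 10⁻⁵ + 8.991 × 10⁻⁴ = 8.071 × 10⁻⁴, so Δρ ≈ 0.8273 kg m⁻³.
N² = (g/ρ₀)·Δρ/Δz = g·(Δρ/ρ₀)/Δz = 9.8 × 8.071 × 10⁻⁴ / 118 = 6.7030 × 10⁻⁵ s⁻².
N = √(6.7030 × 10⁻⁵) = 8.1872 × 10⁻³ rad s⁻¹ → T = 2π/N = 767.44 s ≈ 767 s.

767 s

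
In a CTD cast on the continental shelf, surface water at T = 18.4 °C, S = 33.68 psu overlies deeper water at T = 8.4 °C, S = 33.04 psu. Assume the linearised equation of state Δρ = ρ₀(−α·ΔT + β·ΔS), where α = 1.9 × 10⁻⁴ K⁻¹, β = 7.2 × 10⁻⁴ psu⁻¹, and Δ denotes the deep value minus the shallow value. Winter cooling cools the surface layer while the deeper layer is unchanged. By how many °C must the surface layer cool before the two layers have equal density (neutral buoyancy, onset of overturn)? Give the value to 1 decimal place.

7.6 °C

Neutral buoyancy requires Δρ = 0, i.e. −α(T_deep − T_surf′) + β(S_deep − S_surf) = 0.
T_surf′ = T_deep − (β/α)·ΔS = 8.4 − (7.2 × 10⁻⁴/1.9 × 10⁻⁴)·(-0.64) = 10.825 °C.
Cooling required: 18.4 − (10.825) = 7.575 °C.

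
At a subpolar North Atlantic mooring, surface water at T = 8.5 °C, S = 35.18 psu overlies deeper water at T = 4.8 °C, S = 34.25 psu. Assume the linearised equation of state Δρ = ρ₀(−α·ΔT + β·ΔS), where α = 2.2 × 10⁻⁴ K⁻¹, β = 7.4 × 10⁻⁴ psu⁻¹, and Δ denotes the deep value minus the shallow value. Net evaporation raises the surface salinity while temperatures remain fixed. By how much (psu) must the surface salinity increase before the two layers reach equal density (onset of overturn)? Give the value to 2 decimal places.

0.17 psu

Neutral buoyancy requires −α(T_deep − T_surf) + β(S_deep − S_surf′) = 0.
S_surf′ = S_deep − (α/β)·ΔT = 34.25 − (2.2 × 10⁻⁴/7.4 × 10⁻⁴)·(-3.7) = 35.3500 psu.
Increase required: 35.3500 − 35.18 = 0.1700 psu.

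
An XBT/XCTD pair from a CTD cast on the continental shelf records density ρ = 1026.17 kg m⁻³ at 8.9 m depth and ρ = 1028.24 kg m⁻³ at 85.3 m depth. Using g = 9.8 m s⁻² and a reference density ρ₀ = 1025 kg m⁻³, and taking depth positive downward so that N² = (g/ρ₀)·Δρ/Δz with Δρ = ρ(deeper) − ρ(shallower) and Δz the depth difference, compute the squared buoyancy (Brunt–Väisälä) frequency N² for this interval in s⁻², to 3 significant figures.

Δρ = 1028.24 − 1026.17 = 2.07 kg m⁻³ over Δz = 85.3 − 8.9 = 76.4 m.
N² = (9.8/1025) × (2.07/76.4) = 2.5905 × 10⁻⁴ s⁻² ≈ 2.59 × 10⁻⁴ s⁻².

2.59 × 10⁻⁴ s⁻²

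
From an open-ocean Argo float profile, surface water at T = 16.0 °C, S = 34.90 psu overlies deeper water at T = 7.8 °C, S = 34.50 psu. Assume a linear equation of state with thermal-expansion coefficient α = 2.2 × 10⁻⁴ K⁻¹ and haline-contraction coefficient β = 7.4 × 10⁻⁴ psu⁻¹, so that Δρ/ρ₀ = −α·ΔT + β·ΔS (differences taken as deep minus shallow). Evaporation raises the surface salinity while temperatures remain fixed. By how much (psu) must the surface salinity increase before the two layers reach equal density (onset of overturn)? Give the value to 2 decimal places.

Neutral buoyancy requires −α(T_deep − T_surf) + β(S_deep − S_surf′) = 0.
S_surf′ = S_deep − (α/β)·ΔT = 34.50 − (2.2 × 10⁻⁴/7.4 × 10⁻⁴)·(-8.2) = 36.9378 psu.
Increase required: 36.9378 − 34.90 = 2.0378 psu.

2.04 psu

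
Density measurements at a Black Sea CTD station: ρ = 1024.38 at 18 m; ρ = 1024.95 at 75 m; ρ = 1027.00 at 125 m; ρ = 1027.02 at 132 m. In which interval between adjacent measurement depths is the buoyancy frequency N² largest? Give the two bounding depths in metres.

75–125 m

Compute the density gradient over each adjacent pair:
  18–75 m: Δρ/Δz = 0.57/57 = 0.010 kg m⁻⁴
  75–125 m: Δρ/Δz = 2.05/50 = 0.041 kg m⁻⁴
  125–132 m: Δρ/Δz = 0.02/7 = 2.9 × 10⁻³ kg m⁻⁴
The largest gradient is in the 75–125 m interval — the pycnocline.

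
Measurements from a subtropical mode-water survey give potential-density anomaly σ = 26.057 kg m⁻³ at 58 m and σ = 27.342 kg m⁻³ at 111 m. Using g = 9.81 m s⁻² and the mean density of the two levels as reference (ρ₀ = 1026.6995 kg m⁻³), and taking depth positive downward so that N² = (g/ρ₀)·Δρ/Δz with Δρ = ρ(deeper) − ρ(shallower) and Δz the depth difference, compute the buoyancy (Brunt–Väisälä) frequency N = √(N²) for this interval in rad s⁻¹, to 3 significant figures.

Δρ = 1027.342 − 1026.057 = 1.285 kg m⁻³ over Δz = 111 − 58 = 53 m.
N² = (9.81/1026.6995) × (1.285/53) = 2.3166 × 10⁻⁴ s⁻².
N = √(2.3166 × 10⁻⁴) = 0.015220 rad s⁻¹ ≈ 0.0152 rad s⁻¹.

0.0152 rad s⁻¹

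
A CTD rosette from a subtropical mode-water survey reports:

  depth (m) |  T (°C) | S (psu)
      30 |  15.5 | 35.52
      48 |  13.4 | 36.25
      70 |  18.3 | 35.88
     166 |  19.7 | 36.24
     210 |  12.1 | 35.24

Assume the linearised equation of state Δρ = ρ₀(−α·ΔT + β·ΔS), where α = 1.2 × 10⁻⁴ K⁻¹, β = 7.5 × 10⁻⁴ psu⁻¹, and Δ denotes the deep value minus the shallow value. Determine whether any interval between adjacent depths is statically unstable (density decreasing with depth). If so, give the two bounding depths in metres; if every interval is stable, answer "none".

Evaluate Δρ/ρ₀ = −αΔT + βΔS across each adjacent pair:
  30–48 m: −αΔT+βΔS = −(1.2 × 10⁻⁴)(-2.1)+(7.5 × 10⁻⁴)(+0.73) = 8.0 × 10⁻⁴ → stable
  48–70 m: −αΔT+βΔS = −(1.2 × 10⁻⁴)(+4.9)+(7.5 × 10⁻⁴)(-0.37) = -8.7 × 10⁻⁴ → UNSTABLE
  70–166 m: −αΔT+βΔS = −(1.2 × 10⁻⁴)(+1.4)+(7.5 × 10⁻⁴)(+0.36) = 1.0 × 10⁻⁴ → stable
  166–210 m: −αΔT+βΔS = −(1.2 × 10⁻⁴)(-7.6)+(7.5 × 10⁻⁴)(-1.00) = 1.6 × 10⁻⁴ → stable
The 48–70 m interval has Δρ < 0: lighter water underlies denser water.

48–70 m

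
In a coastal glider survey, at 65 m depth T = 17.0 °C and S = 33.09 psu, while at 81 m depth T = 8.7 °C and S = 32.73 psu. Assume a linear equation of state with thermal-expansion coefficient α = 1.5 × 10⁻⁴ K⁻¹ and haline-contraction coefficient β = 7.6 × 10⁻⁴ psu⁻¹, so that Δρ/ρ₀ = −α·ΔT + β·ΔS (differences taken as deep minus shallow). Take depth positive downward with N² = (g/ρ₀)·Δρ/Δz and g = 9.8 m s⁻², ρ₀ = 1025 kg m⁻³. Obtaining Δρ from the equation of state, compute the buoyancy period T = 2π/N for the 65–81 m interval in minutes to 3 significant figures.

4.29 min

ΔT = -8.3 K, ΔS = -0.36 psu (deep − shallow).
Δρ/ρ₀ = −αΔT + βΔS = 1.245 × 10⁻³ − 2.736 × 10⁻⁴ = 9.714 × 10⁻⁴, so Δρ ≈ 0.9957 kg m⁻³.
N² = (g/ρ₀)·Δρ/Δz = g·(Δρ/ρ₀)/Δz = 9.8 × 9.714 × 10⁻⁴ / 16 = 5.9498 × 10⁻⁴ s⁻².
N = √(5.9498 × 10⁻⁴) = 0.024392 rad s⁻¹ → T = 2π/N = 257.59 s = 4.2932 min ≈ 4.29 min.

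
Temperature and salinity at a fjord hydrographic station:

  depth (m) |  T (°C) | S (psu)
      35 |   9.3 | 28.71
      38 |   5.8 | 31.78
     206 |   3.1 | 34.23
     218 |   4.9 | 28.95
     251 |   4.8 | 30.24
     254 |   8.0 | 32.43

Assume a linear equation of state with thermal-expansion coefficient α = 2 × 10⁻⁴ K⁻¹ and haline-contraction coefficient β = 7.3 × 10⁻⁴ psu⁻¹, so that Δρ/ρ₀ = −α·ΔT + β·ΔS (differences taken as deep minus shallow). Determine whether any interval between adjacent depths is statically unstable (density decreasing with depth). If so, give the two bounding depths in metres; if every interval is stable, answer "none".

206–218 m

Evaluate Δρ/ρ₀ = −αΔT + βΔS across each adjacent pair:
  35–38 m: −αΔT+βΔS = −(2 × 10⁻⁴)(-3.5)+(7.3 × 10⁻⁴)(+3.07) = 2.9 × 10⁻³ → stable
  38–206 m: −αΔT+βΔS = −(2 × 10⁻⁴)(-2.7)+(7.3 × 10⁻⁴)(+2.45) = 2.3 × 10⁻³ → stable
  206–218 m: −αΔT+βΔS = −(2 × 10⁻⁴)(+1.8)+(7.3 × 10⁻⁴)(-5.28) = -4.2 × 10⁻³ → UNSTABLE
  218–251 m: −αΔT+βΔS = −(2 × 10⁻⁴)(-0.1)+(7.3 × 10⁻⁴)(+1.29) = 9.6 × 10⁻⁴ → stable
  251–254 m: −αΔT+βΔS = −(2 × 10⁻⁴)(+3.2)+(7.3 × 10⁻⁴)(+2.19) = 9.6 × 10⁻⁴ → stable
The 206–218 m interval has Δρ < 0: lighter water underlies denser water.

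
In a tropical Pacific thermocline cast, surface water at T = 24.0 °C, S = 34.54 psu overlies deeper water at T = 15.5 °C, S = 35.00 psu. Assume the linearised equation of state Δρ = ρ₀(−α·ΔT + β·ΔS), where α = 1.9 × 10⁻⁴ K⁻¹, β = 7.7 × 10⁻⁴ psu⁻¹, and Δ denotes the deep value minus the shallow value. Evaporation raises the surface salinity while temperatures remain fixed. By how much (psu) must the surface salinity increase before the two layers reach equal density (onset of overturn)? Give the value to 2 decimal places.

Neutral buoyancy requires −α(T_deep − T_surf) + β(S_deep − S_surf′) = 0.
S_surf′ = S_deep − (α/β)·ΔT = 35.00 − (1.9 × 10⁻⁴/7.7 × 10⁻⁴)·(-8.5) = 37.0974 psu.
Increase required: 37.0974 − 34.54 = 2.5574 psu.

2.56 psu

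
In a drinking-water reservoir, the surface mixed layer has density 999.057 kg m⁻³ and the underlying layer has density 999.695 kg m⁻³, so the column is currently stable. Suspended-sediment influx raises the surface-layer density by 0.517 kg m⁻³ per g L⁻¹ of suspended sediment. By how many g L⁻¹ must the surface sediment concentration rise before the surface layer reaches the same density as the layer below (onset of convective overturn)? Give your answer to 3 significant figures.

Density deficit of the surface layer: 999.695 − 999.057 = 0.638 kg m⁻³.
Required change = 0.638 / 0.517 = 1.23 g L⁻¹.

1.23 g L⁻¹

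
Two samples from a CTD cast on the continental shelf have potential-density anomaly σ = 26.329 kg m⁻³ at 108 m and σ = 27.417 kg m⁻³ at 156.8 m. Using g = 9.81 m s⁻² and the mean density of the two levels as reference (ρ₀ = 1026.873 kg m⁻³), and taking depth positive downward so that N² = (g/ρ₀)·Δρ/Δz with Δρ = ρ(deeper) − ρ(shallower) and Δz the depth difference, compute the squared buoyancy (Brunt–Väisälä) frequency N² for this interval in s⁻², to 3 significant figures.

Δρ = 1027.417 − 1026.329 = 1.088 kg m⁻³ over Δz = 156.8 − 108 = 48.8 m.
N² = (9.81/1026.873) × (1.088/48.8) = 2.1299 × 10⁻⁴ s⁻² ≈ 2.13 × 10⁻⁴ s⁻².

2.13 × 10⁻⁴ s⁻²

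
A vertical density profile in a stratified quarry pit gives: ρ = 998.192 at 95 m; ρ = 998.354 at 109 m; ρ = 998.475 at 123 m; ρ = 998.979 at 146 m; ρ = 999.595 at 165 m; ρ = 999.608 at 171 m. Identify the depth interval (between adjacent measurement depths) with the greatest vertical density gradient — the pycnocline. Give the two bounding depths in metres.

146–165 m

Compute the density gradient over each adjacent pair:
  95–109 m: Δρ/Δz = 0.162/14 = 0.012 kg m⁻⁴
  109–123 m: Δρ/Δz = 0.121/14 = 8.6 × 10⁻³ kg m⁻⁴
  123–146 m: Δρ/Δz = 0.504/23 = 0.022 kg m⁻⁴
  146–165 m: Δρ/Δz = 0.616/19 = 0.032 kg m⁻⁴
  165–171 m: Δρ/Δz = 0.013/6 = 2.2 × 10⁻³ kg m⁻⁴
The largest gradient is in the 146–165 m interval — the pycnocline.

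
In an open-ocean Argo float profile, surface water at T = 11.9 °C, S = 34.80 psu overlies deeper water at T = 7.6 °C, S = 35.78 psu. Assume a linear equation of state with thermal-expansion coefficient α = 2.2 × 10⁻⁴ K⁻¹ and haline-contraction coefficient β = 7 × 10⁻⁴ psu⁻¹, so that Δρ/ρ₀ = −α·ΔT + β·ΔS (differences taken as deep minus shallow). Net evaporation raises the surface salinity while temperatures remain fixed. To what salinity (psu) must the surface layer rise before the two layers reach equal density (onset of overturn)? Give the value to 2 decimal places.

37.13 psu

Neutral buoyancy requires −α(T_deep − T_surf) + β(S_deep − S_surf′) = 0.
S_surf′ = S_deep − (α/β)·ΔT = 35.78 − (2.2 × 10⁻⁴/7 × 10⁻⁴)·(-4.3) = 37.1314 psu.
Increase required: 37.1314 − 34.80 = 2.3314 psu.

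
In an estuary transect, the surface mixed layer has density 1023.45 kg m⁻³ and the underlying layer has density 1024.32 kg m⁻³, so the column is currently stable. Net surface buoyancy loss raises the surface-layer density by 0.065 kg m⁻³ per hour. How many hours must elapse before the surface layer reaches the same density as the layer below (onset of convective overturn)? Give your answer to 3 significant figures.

13.4 hours

Density deficit of the surface layer: 1024.32 − 1023.45 = 0.87 kg m⁻³.
Required change = 0.87 / 0.065 = 13.4 hours.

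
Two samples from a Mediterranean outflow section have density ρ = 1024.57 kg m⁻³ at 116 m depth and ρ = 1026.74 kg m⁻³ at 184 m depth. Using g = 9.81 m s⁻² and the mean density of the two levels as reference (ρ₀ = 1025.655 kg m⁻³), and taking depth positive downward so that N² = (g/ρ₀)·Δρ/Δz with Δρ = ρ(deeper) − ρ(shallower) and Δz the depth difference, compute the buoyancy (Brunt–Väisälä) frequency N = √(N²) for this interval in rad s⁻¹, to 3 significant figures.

Δρ = 1026.74 − 1024.57 = 2.17 kg m⁻³ over Δz = 184 − 116 = 68 m.
N² = (9.81/1025.655) × (2.17/68) = 3.0522 × 10⁻⁴ s⁻².
N = √(3.0522 × 10⁻⁴) = 0.017471 rad s⁻¹ ≈ 0.0175 rad s⁻¹.

0.0175 rad s⁻¹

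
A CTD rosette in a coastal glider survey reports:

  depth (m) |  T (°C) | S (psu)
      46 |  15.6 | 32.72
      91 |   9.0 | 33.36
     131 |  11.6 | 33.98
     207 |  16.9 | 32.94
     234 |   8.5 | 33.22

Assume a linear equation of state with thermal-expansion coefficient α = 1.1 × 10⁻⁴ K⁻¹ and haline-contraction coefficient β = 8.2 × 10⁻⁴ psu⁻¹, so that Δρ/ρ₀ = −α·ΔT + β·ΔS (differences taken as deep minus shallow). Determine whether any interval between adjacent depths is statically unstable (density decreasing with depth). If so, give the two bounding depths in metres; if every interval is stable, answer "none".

Evaluate Δρ/ρ₀ = −αΔT + βΔS across each adjacent pair:
  46–91 m: −αΔT+βΔS = −(1.1 × 10⁻⁴)(-6.6)+(8.2 × 10⁻⁴)(+0.64) = 1.3 × 10⁻³ → stable
  91–131 m: −αΔT+βΔS = −(1.1 × 10⁻⁴)(+2.6)+(8.2 × 10⁻⁴)(+0.62) = 2.2 × 10⁻⁴ → stable
  131–207 m: −αΔT+βΔS = −(1.1 × 10⁻⁴)(+5.3)+(8.2 × 10⁻⁴)(-1.04) = -1.4 × 10⁻³ → UNSTABLE
  207–234 m: −αΔT+βΔS = −(1.1 × 10⁻⁴)(-8.4)+(8.2 × 10⁻⁴)(+0.28) = 1.2 × 10⁻³ → stable
The 131–207 m interval has Δρ < 0: lighter water underlies denser water.

131–207 m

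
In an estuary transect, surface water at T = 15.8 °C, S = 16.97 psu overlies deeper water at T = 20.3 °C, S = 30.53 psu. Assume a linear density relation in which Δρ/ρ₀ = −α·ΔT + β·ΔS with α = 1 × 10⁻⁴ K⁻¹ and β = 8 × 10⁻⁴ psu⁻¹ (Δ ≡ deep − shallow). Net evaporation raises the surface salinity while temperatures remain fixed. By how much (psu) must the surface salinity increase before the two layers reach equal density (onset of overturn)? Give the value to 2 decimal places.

13.00 psu

Neutral buoyancy requires −α(T_deep − T_surf) + β(S_deep − S_surf′) = 0.
S_surf′ = S_deep − (α/β)·ΔT = 30.53 − (1 × 10⁻⁴/8 × 10⁻⁴)·(+4.5) = 29.9675 psu.
Increase required: 29.9675 − 16.97 = 12.9975 psu.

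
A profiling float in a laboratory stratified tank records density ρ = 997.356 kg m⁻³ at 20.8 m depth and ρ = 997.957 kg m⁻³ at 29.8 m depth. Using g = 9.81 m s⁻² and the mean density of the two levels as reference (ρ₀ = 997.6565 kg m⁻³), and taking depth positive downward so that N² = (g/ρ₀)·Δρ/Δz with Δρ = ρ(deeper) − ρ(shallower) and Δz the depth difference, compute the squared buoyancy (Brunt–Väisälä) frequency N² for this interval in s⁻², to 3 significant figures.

6.57 × 10⁻⁴ s⁻²

Δρ = 997.957 − 997.356 = 0.601 kg m⁻³ over Δz = 29.8 − 20.8 = 9 m.
N² = (9.81/997.6565) × (0.601/9) = 6.5663 × 10⁻⁴ s⁻² ≈ 6.57 × 10⁻⁴ s⁻².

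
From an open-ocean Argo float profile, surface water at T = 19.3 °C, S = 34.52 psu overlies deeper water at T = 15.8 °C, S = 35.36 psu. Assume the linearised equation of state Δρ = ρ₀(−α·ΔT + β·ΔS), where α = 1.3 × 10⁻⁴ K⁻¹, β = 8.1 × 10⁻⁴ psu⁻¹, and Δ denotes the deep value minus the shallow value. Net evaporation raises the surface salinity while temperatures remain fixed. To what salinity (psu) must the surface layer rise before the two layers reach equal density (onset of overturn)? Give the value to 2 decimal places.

35.92 psu

Neutral buoyancy requires −α(T_deep − T_surf) + β(S_deep − S_surf′) = 0.
S_surf′ = S_deep − (α/β)·ΔT = 35.36 − (1.3 × 10⁻⁴/8.1 × 10⁻⁴)·(-3.5) = 35.9217 psu.
Increase required: 35.9217 − 34.52 = 1.4017 psu.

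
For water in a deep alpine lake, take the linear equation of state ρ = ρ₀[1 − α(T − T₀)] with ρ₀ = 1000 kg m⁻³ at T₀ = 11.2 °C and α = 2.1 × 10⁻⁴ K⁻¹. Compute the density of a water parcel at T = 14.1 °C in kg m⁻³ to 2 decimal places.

T − T₀ = +2.9 K.
Bracket = 1 − α·(+2.9) = 1 + (-6.09 × 10⁻⁴) = 0.9993910.
ρ = 1000 × 0.9993910 = 999.39 kg m⁻³.

999.39 kg m⁻³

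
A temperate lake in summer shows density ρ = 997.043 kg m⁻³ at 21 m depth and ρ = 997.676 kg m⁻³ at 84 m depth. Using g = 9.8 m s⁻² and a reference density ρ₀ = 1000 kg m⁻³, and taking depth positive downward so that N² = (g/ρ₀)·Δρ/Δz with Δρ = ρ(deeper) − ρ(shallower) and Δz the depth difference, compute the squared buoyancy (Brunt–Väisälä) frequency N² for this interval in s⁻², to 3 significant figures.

9.85 × 10⁻⁵ s⁻²

Δρ = 997.676 − 997.043 = 0.633 kg m⁻³ over Δz = 84 − 21 = 63 m.
N² = (9.8/1000) × (0.633/63) = 9.8467 × 10⁻⁵ s⁻² ≈ 9.85 × 10⁻⁵ s⁻².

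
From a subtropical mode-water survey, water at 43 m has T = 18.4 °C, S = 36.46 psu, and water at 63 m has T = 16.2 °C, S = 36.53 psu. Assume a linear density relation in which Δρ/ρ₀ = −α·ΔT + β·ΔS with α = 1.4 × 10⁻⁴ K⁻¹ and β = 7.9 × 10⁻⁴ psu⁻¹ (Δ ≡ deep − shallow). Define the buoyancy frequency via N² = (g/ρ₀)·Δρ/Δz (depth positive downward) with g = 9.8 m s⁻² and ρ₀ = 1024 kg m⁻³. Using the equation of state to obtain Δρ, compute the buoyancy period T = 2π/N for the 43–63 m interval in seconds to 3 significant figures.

471 s

ΔT = -2.2 K, ΔS = +0.07 psu (deep − shallow).
Δρ/ρ₀ = −αΔT + βΔS = 3.08 × 10⁻⁴ + 5.53 × 10⁻⁵ = 3.633 × 10⁻⁴, so Δρ ≈ 0.3720 kg m⁻³.
N² = (g/ρ₀)·Δρ/Δz = g·(Δρ/ρ₀)/Δz = 9.8 × 3.633 × 10⁻⁴ / 20 = 1.7802 × 10⁻⁴ s⁻².
N = √(1.7802 × 10⁻⁴) = 0.013342 rad s⁻¹ → T = 2π/N = 470.93 s ≈ 471 s.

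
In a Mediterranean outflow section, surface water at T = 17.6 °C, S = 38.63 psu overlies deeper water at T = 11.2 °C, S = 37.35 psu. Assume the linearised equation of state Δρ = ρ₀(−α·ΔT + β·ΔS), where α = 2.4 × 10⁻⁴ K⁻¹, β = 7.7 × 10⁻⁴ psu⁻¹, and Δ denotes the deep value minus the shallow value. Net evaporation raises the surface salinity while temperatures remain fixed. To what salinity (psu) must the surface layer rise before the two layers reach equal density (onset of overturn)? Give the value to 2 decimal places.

Neutral buoyancy requires −α(T_deep − T_surf) + β(S_deep − S_surf′) = 0.
S_surf′ = S_deep − (α/β)·ΔT = 37.35 − (2.4 × 10⁻⁴/7.7 × 10⁻⁴)·(-6.4) = 39.3448 psu.
Increase required: 39.3448 − 38.63 = 0.7148 psu.

39.34 psu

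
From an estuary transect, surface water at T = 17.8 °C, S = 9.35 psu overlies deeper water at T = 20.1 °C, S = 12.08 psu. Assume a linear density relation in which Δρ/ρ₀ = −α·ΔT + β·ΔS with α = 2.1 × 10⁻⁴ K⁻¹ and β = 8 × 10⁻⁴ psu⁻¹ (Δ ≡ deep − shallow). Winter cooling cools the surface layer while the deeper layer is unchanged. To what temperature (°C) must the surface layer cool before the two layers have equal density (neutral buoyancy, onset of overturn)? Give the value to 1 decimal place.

Neutral buoyancy requires Δρ = 0, i.e. −α(T_deep − T_surf′) + β(S_deep − S_surf) = 0.
T_surf′ = T_deep − (β/α)·ΔS = 20.1 − (8 × 10⁻⁴/2.1 × 10⁻⁴)·(+2.73) = 9.700 °C.
Cooling required: 17.8 − (9.700) = 8.100 °C.

9.7 °C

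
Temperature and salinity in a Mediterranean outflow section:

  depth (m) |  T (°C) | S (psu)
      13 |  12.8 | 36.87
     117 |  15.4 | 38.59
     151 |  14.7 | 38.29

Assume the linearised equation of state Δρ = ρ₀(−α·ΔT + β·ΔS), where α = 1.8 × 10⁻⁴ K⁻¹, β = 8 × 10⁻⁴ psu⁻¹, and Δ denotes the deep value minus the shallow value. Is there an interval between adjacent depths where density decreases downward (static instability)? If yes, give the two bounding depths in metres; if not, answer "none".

117–151 m

Evaluate Δρ/ρ₀ = −αΔT + βΔS across each adjacent pair:
  13–117 m: −αΔT+βΔS = −(1.8 × 10⁻⁴)(+2.6)+(8 × 10⁻⁴)(+1.72) = 9.1 × 10⁻⁴ → stable
  117–151 m: −αΔT+βΔS = −(1.8 × 10⁻⁴)(-0.7)+(8 × 10⁻⁴)(-0.30) = -1.1 × 10⁻⁴ → UNSTABLE
The 117–151 m interval has Δρ < 0: lighter water underlies denser water.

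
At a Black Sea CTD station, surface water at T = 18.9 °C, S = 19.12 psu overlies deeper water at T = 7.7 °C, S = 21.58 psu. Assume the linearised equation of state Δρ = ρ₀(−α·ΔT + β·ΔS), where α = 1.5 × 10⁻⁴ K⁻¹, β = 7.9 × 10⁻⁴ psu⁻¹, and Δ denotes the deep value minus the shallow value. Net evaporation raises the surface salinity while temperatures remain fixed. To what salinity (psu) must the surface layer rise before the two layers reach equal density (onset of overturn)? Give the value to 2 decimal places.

23.71 psu

Neutral buoyancy requires −α(T_deep − T_surf) + β(S_deep − S_surf′) = 0.
S_surf′ = S_deep − (α/β)·ΔT = 21.58 − (1.5 × 10⁻⁴/7.9 × 10⁻⁴)·(-11.2) = 23.7066 psu.
Increase required: 23.7066 − 19.12 = 4.5866 psu.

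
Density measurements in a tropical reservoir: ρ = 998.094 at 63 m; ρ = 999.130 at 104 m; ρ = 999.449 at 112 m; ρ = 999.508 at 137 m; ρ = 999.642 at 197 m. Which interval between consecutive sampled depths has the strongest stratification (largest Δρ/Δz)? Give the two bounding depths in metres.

Compute the density gradient over each adjacent pair:
  63–104 m: Δρ/Δz = 1.036/41 = 0.025 kg m⁻⁴
  104–112 m: Δρ/Δz = 0.319/8 = 0.040 kg m⁻⁴
  112–137 m: Δρ/Δz = 0.059/25 = 2.4 × 10⁻³ kg m⁻⁴
  137–197 m: Δρ/Δz = 0.134/60 = 2.2 × 10⁻³ kg m⁻⁴
The largest gradient is in the 104–112 m interval — the pycnocline.

104–112 m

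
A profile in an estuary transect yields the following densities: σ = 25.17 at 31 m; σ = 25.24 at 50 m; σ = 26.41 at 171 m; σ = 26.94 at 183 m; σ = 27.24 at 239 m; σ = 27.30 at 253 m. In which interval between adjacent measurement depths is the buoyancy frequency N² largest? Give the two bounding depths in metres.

Compute the density gradient over each adjacent pair:
  31–50 m: Δρ/Δz = 0.07/19 = 3.7 × 10⁻³ kg m⁻⁴
  50–171 m: Δρ/Δz = 1.17/121 = 9.7 × 10⁻³ kg m⁻⁴
  171–183 m: Δρ/Δz = 0.53/12 = 0.044 kg m⁻⁴
  183–239 m: Δρ/Δz = 0.30/56 = 5.4 × 10⁻³ kg m⁻⁴
  239–253 m: Δρ/Δz = 0.06/14 = 4.3 × 10⁻³ kg m⁻⁴
The largest gradient is in the 171–183 m interval — the pycnocline.

171–183 m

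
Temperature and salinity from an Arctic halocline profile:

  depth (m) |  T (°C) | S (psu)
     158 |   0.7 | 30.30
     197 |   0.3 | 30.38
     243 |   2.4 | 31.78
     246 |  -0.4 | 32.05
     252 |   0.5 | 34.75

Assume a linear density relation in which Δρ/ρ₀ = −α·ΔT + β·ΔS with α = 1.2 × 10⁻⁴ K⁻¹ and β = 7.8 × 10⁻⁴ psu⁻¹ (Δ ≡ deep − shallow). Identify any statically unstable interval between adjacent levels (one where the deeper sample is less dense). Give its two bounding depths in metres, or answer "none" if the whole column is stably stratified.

Evaluate Δρ/ρ₀ = −αΔT + βΔS across each adjacent pair:
  158–197 m: −αΔT+βΔS = −(1.2 × 10⁻⁴)(-0.4)+(7.8 × 10⁻⁴)(+0.08) = 1.1 × 10⁻⁴ → stable
  197–243 m: −αΔT+βΔS = −(1.2 × 10⁻⁴)(+2.1)+(7.8 × 10⁻⁴)(+1.40) = 8.4 × 10⁻⁴ → stable
  243–246 m: −αΔT+βΔS = −(1.2 × 10⁻⁴)(-2.8)+(7.8 × 10⁻⁴)(+0.27) = 5.5 × 10⁻⁴ → stable
  246–252 m: −αΔT+βΔS = −(1.2 × 10⁻⁴)(+0.9)+(7.8 × 10⁻⁴)(+2.70) = 2.0 × 10⁻³ → stable
Every interval has Δρ > 0: the column is stably stratified throughout.

none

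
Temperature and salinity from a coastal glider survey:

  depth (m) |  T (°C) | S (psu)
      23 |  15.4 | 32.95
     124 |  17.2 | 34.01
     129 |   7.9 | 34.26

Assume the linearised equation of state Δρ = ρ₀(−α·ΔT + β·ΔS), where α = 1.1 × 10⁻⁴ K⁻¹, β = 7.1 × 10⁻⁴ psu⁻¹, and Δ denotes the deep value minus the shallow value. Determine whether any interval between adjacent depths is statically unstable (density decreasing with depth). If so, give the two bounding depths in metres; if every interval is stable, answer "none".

none

Evaluate Δρ/ρ₀ = −αΔT + βΔS across each adjacent pair:
  23–124 m: −αΔT+βΔS = −(1.1 × 10⁻⁴)(+1.8)+(7.1 × 10⁻⁴)(+1.06) = 5.5 × 10⁻⁴ → stable
  124–129 m: −αΔT+βΔS = −(1.1 × 10⁻⁴)(-9.3)+(7.1 × 10⁻⁴)(+0.25) = 1.2 × 10⁻³ → stable
Every interval has Δρ > 0: the column is stably stratified throughout.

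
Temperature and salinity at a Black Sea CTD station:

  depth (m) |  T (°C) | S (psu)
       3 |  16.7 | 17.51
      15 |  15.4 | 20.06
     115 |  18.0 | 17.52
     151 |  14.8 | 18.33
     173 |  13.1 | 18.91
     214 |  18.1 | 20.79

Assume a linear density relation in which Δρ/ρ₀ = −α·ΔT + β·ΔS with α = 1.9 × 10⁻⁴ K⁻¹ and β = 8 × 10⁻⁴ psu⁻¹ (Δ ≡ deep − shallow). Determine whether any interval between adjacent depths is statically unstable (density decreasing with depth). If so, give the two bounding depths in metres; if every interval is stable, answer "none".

Evaluate Δρ/ρ₀ = −αΔT + βΔS across each adjacent pair:
  3–15 m: −αΔT+βΔS = −(1.9 × 10⁻⁴)(-1.3)+(8 × 10⁻⁴)(+2.55) = 2.3 × 10⁻³ → stable
  15–115 m: −αΔT+βΔS = −(1.9 × 10⁻⁴)(+2.6)+(8 × 10⁻⁴)(-2.54) = -2.5 × 10⁻³ → UNSTABLE
  115–151 m: −αΔT+βΔS = −(1.9 × 10⁻⁴)(-3.2)+(8 × 10⁻⁴)(+0.81) = 1.3 × 10⁻³ → stable
  151–173 m: −αΔT+βΔS = −(1.9 × 10⁻⁴)(-1.7)+(8 × 10⁻⁴)(+0.58) = 7.9 × 10⁻⁴ → stable
  173–214 m: −αΔT+βΔS = −(1.9 × 10⁻⁴)(+5.0)+(8 × 10⁻⁴)(+1.88) = 5.5 × 10⁻⁴ → stable
The 15–115 m interval has Δρ < 0: lighter water underlies denser water.

15–115 m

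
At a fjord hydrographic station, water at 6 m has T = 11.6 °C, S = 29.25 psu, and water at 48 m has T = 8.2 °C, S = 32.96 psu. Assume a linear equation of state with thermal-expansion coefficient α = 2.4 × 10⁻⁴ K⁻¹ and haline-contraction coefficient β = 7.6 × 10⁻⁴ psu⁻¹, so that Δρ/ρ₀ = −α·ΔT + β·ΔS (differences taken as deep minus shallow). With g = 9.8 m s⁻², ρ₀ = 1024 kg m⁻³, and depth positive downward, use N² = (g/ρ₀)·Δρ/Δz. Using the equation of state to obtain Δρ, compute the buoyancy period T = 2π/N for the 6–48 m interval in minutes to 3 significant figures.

ΔT = -3.4 K, ΔS = +3.71 psu (deep − shallow).
Δρ/ρ₀ = −αΔT + βΔS = 8.16 × 10⁻⁴ + 2.8196 × 10⁻³ = 3.6356 × 10⁻³, so Δρ ≈ 3.723 kg m⁻³.
N² = (g/ρ₀)·Δρ/Δz = g·(Δρ/ρ₀)/Δz = 9.8 × 3.6356 × 10⁻³ / 42 = 8.4831 × 10⁻⁴ s⁻².
N = √(8.4831 × 10⁻⁴) = 0.029126 rad s⁻¹ → T = 2π/N = 215.72 s = 3.5953 min ≈ 3.60 min.

3.60 min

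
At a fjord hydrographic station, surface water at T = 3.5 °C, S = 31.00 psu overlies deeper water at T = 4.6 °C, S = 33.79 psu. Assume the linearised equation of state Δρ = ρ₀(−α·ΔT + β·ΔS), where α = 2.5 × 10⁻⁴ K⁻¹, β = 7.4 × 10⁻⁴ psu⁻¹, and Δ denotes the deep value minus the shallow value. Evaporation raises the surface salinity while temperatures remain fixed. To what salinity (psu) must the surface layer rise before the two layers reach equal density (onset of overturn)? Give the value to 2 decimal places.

Neutral buoyancy requires −α(T_deep − T_surf) + β(S_deep − S_surf′) = 0.
S_surf′ = S_deep − (α/β)·ΔT = 33.79 − (2.5 × 10⁻⁴/7.4 × 10⁻⁴)·(+1.1) = 33.4184 psu.
Increase required: 33.4184 − 31.00 = 2.4184 psu.

33.42 psu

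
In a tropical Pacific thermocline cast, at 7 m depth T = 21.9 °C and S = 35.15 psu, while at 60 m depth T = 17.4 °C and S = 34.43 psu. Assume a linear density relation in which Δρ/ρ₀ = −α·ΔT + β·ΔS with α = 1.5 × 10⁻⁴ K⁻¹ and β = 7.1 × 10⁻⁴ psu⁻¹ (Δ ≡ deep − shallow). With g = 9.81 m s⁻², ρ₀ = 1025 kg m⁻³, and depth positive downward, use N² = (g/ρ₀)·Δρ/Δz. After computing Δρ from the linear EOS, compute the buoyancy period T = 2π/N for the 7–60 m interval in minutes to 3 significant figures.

ΔT = -4.5 K, ΔS = -0.72 psu (deep − shallow).
Δρ/ρ₀ = −αΔT + βΔS = 6.75 × 10⁻⁴ − 5.112 × 10⁻⁴ = 1.638 × 10⁻⁴, so Δρ ≈ 0.1679 kg m⁻³.
N² = (g/ρ₀)·Δρ/Δz = g·(Δρ/ρ₀)/Δz = 9.81 × 1.638 × 10⁻⁴ / 53 = 3.0318 × 10⁻⁵ s⁻².
N = √(3.0318 × 10⁻⁵) = 5.5062 × 10⁻³ rad s⁻¹ → T = 2π/N = 1.1411 × 10³ s = 19.018 min ≈ 19.0 min.

19.0 min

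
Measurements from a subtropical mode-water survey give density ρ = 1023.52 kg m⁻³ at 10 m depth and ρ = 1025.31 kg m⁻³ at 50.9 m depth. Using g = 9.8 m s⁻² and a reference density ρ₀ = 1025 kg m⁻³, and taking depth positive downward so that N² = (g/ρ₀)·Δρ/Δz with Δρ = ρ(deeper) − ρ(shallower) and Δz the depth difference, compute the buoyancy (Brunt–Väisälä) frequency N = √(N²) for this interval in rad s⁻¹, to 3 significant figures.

0.0205 rad s⁻¹

Δρ = 1025.31 − 1023.52 = 1.79 kg m⁻³ over Δz = 50.9 − 10 = 40.9 m.
N² = (9.8/1025) × (1.79/40.9) = 4.1844 × 10⁻⁴ s⁻².
N = √(4.1844 × 10⁻⁴) = 0.020456 rad s⁻¹ ≈ 0.0205 rad s⁻¹.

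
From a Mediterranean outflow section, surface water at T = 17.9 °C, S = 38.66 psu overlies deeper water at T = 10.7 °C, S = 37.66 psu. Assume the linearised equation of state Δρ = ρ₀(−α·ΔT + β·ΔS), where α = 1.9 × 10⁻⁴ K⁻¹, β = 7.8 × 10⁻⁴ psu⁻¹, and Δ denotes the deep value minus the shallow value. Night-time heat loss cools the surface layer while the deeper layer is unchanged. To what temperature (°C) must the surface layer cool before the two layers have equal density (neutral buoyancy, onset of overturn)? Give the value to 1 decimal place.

14.8 °C

Neutral buoyancy requires Δρ = 0, i.e. −α(T_deep − T_surf′) + β(S_deep − S_surf) = 0.
T_surf′ = T_deep − (β/α)·ΔS = 10.7 − (7.8 × 10⁻⁴/1.9 × 10⁻⁴)·(-1.00) = 14.805 °C.
Cooling required: 17.9 − (14.805) = 3.095 °C.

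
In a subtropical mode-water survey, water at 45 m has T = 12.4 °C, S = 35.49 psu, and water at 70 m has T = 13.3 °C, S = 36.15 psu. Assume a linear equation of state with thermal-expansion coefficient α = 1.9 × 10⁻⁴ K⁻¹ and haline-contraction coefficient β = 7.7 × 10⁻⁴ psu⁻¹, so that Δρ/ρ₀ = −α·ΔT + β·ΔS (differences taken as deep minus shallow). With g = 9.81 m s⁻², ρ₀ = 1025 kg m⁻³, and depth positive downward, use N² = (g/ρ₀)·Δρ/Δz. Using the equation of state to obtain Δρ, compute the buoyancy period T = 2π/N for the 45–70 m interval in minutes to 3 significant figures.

9.10 min

ΔT = +0.9 K, ΔS = +0.66 psu (deep − shallow).
Δρ/ρ₀ = −αΔT + βΔS = -1.71 × 10⁻⁴ + 5.082 × 10⁻⁴ = 3.372 × 10⁻⁴, so Δρ ≈ 0.3456 kg m⁻³.
N² = (g/ρ₀)·Δρ/Δz = g·(Δρ/ρ₀)/Δz = 9.81 × 3.372 × 10⁻⁴ / 25 = 1.3232 × 10⁻⁴ s⁻².
N = √(1.3232 × 10⁻⁴) = 0.011503 rad s⁻¹ → T = 2π/N = 546.22 s = 9.1037 min ≈ 9.10 min.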